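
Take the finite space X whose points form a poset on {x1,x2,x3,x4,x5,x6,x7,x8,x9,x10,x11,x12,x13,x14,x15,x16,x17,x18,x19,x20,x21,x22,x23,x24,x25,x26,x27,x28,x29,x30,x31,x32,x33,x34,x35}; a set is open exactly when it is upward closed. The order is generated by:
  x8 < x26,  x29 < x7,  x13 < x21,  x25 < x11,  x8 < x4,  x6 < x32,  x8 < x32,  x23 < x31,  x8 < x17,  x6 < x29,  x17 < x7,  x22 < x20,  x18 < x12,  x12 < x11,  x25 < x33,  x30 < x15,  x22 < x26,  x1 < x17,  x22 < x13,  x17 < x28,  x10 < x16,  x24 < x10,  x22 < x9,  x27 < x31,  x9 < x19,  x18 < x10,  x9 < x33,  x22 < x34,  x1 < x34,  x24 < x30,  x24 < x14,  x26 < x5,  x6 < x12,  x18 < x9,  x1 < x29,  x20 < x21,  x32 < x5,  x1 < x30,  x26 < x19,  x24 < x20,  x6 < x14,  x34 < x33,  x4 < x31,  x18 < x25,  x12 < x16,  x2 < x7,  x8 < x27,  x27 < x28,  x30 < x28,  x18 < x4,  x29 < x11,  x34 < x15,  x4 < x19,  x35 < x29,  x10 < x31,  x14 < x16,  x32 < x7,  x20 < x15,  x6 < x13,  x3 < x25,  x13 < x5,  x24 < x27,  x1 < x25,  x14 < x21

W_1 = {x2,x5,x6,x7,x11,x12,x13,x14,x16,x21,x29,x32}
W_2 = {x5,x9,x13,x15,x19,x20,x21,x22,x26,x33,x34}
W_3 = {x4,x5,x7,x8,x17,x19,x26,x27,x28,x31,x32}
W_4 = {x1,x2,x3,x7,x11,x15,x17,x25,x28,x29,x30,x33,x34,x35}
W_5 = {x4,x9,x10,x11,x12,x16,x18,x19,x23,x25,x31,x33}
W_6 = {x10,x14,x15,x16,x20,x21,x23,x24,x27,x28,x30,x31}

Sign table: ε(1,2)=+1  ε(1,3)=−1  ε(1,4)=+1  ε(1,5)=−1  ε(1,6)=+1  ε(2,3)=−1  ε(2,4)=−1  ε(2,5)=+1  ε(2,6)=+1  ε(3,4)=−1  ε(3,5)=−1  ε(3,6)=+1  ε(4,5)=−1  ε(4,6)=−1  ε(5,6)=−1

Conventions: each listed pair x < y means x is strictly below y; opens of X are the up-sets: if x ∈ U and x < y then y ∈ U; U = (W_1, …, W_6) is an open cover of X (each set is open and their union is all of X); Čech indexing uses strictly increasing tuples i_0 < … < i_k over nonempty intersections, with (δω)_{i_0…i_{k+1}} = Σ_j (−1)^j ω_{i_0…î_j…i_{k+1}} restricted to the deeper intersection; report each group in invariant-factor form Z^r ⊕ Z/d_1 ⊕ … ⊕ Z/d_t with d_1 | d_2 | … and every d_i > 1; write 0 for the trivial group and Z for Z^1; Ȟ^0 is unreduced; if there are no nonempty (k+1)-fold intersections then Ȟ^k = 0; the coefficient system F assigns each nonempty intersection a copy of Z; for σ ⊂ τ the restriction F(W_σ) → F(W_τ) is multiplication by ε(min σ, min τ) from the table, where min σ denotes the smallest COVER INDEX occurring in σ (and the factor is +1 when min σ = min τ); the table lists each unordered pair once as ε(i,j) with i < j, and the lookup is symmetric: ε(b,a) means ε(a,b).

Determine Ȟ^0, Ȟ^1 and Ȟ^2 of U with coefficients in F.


Ȟ^0 = 0, Ȟ^1 = Z/2 and Ȟ^2 = Z

intersection data:
  W12={x5,x13,x21} W13={x5,x7,x32} W14={x2,x7,x11,x29} W15={x11,x12,x16} W16={x14,x16,x21} W23={x5,x19,x26} W24={x15,x33,x34} W25={x9,x19,x33} W26={x15,x20,x21} W34={x7,x17,x28} W35={x4,x19,x31} W36={x27,x28,x31} W45={x11,x25,x33} W46={x15,x28,x30} W56={x10,x16,x23,x31}
  W123={x5} W126={x21} W134={x7} W145={x11} W156={x16} W235={x19} W245={x33} W246={x15} W346={x28} W356={x31}
C dims 6,15,10; δ0: rk 6, SNF 1^5·2; δ1: rk 9, SNF 1^9
Ȟ^0 = (6 − 6) − 0 = 0, so Ȟ^0 ≅ 0
Ȟ^1 = (15 − 9) − 6 = 0 plus torsion [2], so Ȟ^1 ≅ Z/2
Ȟ^2 = (10 − 0) − 9 = 1, so Ȟ^2 ≅ Z


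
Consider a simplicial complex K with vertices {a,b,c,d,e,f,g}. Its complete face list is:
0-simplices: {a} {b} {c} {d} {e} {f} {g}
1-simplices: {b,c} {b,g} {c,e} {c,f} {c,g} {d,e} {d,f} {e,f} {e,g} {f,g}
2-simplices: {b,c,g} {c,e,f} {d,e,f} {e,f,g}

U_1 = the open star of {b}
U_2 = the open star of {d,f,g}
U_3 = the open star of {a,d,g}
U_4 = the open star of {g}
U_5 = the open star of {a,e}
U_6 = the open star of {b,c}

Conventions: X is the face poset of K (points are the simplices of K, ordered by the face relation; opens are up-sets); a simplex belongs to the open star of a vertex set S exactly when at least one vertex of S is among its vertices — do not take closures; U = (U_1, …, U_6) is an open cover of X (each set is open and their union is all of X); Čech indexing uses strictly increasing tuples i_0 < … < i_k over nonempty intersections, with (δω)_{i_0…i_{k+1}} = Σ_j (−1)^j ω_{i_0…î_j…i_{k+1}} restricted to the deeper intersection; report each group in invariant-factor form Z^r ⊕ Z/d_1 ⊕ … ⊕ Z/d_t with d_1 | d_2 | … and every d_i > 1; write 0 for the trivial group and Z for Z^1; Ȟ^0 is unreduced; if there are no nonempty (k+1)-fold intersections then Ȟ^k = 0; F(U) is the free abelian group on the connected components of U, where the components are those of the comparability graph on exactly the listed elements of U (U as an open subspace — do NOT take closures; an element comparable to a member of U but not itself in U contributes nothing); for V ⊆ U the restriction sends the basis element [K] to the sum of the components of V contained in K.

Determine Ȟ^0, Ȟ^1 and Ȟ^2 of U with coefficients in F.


nerve simplices:
  U1={{b},{b,c},{b,g},{b,c,g}} U2={{d},{f},{g},{b,g},{c,f},{c,g},{d,e},{d,f},{e,f},{e,g},{f,g},{b,c,g},{c,e,f},{d,e,f},{e,f,g}} U3={{a},{d},{g},{b,g},{c,g},{d,e},{d,f},{e,g},{f,g},{b,c,g},{d,e,f},{e,f,g}} U4={{g},{b,g},{c,g},{e,g},{f,g},{b,c,g},{e,f,g}} U5={{a},{e},{c,e},{d,e},{e,f},{e,g},{c,e,f},{d,e,f},{e,f,g}} U6={{b},{c},{b,c},{b,g},{c,e},{c,f},{c,g},{b,c,g},{c,e,f}}
  U12={{b,g},{b,c,g}} U13={{b,g},{b,c,g}} U14={{b,g},{b,c,g}} U16={{b},{b,c},{b,g},{b,c,g}} U23={{d},{g},{b,g},{c,g},{d,e},{d,f},{e,g},{f,g},{b,c,g},{d,e,f},{e,f,g}} U24={{g},{b,g},{c,g},{e,g},{f,g},{b,c,g},{e,f,g}} U25={{d,e},{e,f},{e,g},{c,e,f},{d,e,f},{e,f,g}} U26={{b,g},{c,f},{c,g},{b,c,g},{c,e,f}} U34={{g},{b,g},{c,g},{e,g},{f,g},{b,c,g},{e,f,g}} U35={{a},{d,e},{e,g},{d,e,f},{e,f,g}} U36={{b,g},{c,g},{b,c,g}} U45={{e,g},{e,f,g}} U46={{b,g},{c,g},{b,c,g}} U56={{c,e},{c,e,f}}
  U123={{b,g},{b,c,g}} U124={{b,g},{b,c,g}} U126={{b,g},{b,c,g}} U134={{b,g},{b,c,g}} U136={{b,g},{b,c,g}} U146={{b,g},{b,c,g}} U234={{g},{b,g},{c,g},{e,g},{f,g},{b,c,g},{e,f,g}} U235={{d,e},{e,g},{d,e,f},{e,f,g}} U236={{b,g},{c,g},{b,c,g}} U245={{e,g},{e,f,g}} U246={{b,g},{c,g},{b,c,g}} U256={{c,e,f}} U345={{e,g},{e,f,g}} U346={{b,g},{c,g},{b,c,g}}
  U1234={{b,g},{b,c,g}} U1236={{b,g},{b,c,g}} U1246={{b,g},{b,c,g}} U1346={{b,g},{b,c,g}} U2345={{e,g},{e,f,g}} U2346={{b,g},{c,g},{b,c,g}}
  U12346={{b,g},{b,c,g}}
components per intersection:
  U1: {{b},{b,c},{b,g},{b,c,g}}
  U2: {{d},{f},{g},{b,g},{c,f},{c,g},{d,e},{d,f},{e,f},{e,g},{f,g},{b,c,g},{c,e,f},{d,e,f},{e,f,g}}
  U3: {{a}} {{d},{d,e},{d,f},{d,e,f}} {{g},{b,g},{c,g},{e,g},{f,g},{b,c,g},{e,f,g}}
  U4: {{g},{b,g},{c,g},{e,g},{f,g},{b,c,g},{e,f,g}}
  U5: {{a}} {{e},{c,e},{d,e},{e,f},{e,g},{c,e,f},{d,e,f},{e,f,g}}
  U6: {{b},{c},{b,c},{b,g},{c,e},{c,f},{c,g},{b,c,g},{c,e,f}}
  U12: {{b,g},{b,c,g}}
  U13: {{b,g},{b,c,g}}
  U14: {{b,g},{b,c,g}}
  U16: {{b},{b,c},{b,g},{b,c,g}}
  U23: {{d},{d,e},{d,f},{d,e,f}} {{g},{b,g},{c,g},{e,g},{f,g},{b,c,g},{e,f,g}}
  U24: {{g},{b,g},{c,g},{e,g},{f,g},{b,c,g},{e,f,g}}
  U25: {{d,e},{e,f},{e,g},{c,e,f},{d,e,f},{e,f,g}}
  U26: {{b,g},{c,g},{b,c,g}} {{c,f},{c,e,f}}
  U34: {{g},{b,g},{c,g},{e,g},{f,g},{b,c,g},{e,f,g}}
  U35: {{a}} {{d,e},{d,e,f}} {{e,g},{e,f,g}}
  U36: {{b,g},{c,g},{b,c,g}}
  U45: {{e,g},{e,f,g}}
  U46: {{b,g},{c,g},{b,c,g}}
  U56: {{c,e},{c,e,f}}
  U123: {{b,g},{b,c,g}}
  U124: {{b,g},{b,c,g}}
  U126: {{b,g},{b,c,g}}
  U134: {{b,g},{b,c,g}}
  U136: {{b,g},{b,c,g}}
  U146: {{b,g},{b,c,g}}
  U234: {{g},{b,g},{c,g},{e,g},{f,g},{b,c,g},{e,f,g}}
  U235: {{d,e},{d,e,f}} {{e,g},{e,f,g}}
  U236: {{b,g},{c,g},{b,c,g}}
  U245: {{e,g},{e,f,g}}
  U246: {{b,g},{c,g},{b,c,g}}
  U256: {{c,e,f}}
  U345: {{e,g},{e,f,g}}
  U346: {{b,g},{c,g},{b,c,g}}
  U1234: {{b,g},{b,c,g}}
  U1236: {{b,g},{b,c,g}}
  U1246: {{b,g},{b,c,g}}
  U1346: {{b,g},{b,c,g}}
  U2345: {{e,g},{e,f,g}}
  U2346: {{b,g},{c,g},{b,c,g}}
  U12346: {{b,g},{b,c,g}}
C dims 9,18,15,6; δ0: rk 7, SNF 1^7; δ1: rk 10, SNF 1^10; δ2: rk 5, SNF 1^5
degree 0: 9−7−0 = 2 → Ȟ^0 ≅ Z^2
degree 1: 18−10−7 = 1 → Ȟ^1 ≅ Z
degree 2: 15−5−10 = 0 → Ȟ^2 ≅ 0

Ȟ^0 = Z^2; Ȟ^1 = Z; Ȟ^2 = 0


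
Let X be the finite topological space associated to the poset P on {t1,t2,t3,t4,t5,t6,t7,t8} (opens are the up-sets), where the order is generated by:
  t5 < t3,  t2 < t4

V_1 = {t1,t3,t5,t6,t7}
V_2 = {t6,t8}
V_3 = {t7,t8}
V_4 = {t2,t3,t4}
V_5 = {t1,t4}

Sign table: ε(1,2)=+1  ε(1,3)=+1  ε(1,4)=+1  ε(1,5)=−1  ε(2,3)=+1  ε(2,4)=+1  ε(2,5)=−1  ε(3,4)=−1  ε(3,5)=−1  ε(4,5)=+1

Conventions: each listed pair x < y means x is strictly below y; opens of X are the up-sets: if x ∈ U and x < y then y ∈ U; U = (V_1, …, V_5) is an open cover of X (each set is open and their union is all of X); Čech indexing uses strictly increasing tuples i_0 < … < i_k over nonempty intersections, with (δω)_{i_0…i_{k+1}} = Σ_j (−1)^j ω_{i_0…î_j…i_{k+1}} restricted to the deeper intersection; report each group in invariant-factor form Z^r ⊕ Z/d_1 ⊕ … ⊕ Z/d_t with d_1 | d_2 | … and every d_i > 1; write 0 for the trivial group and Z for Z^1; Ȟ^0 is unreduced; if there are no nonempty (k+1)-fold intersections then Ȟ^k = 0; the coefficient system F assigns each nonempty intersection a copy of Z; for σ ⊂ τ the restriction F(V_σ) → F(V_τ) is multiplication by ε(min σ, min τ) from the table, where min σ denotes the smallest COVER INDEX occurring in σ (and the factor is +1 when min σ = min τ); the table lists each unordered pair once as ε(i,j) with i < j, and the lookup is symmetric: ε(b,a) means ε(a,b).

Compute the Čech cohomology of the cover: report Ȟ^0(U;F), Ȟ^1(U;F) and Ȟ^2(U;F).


Ȟ^0 = 0, Ȟ^1 = Z ⊕ Z/2 and Ȟ^2 = 0

cover nerve:
  V12={t6} V13={t7} V14={t3} V15={t1} V23={t8} V45={t4}
C dims 5,6; δ0: rk 5, SNF 1^4·2
Ȟ^0: (5−5)−0=0 ⇒ 0
Ȟ^1: (6−0)−5=1 plus torsion [2] ⇒ Z ⊕ Z/2
Ȟ^2: (0−0)−0=0 ⇒ 0


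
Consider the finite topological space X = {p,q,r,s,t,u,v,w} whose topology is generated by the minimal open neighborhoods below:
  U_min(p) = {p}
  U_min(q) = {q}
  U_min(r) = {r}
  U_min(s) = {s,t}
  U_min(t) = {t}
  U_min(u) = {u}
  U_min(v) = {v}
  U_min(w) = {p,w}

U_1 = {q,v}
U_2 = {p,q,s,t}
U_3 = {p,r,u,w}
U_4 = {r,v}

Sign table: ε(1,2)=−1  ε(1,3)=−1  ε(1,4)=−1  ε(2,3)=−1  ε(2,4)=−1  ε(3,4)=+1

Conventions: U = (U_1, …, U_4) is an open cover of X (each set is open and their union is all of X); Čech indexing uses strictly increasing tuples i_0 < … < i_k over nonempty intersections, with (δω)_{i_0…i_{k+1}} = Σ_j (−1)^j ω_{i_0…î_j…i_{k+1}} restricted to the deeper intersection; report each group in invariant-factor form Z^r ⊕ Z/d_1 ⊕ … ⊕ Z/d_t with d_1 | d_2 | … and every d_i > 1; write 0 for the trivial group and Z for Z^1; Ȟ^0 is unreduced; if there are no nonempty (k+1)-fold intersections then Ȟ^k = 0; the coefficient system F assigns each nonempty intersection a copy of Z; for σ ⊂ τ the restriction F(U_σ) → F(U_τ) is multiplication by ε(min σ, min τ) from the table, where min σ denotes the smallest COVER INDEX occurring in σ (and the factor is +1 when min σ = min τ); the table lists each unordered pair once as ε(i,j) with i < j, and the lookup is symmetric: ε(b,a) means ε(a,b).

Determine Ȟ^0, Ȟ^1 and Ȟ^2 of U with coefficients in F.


nonempty intersections:
  U12={q} U14={v} U23={p} U34={r}
C dims 4,4; δ0: rk 4, SNF 1^3·2
Ȟ^0: (4−4)−0=0 ⇒ 0
Ȟ^1: (4−0)−4=0 plus torsion [2] ⇒ Z/2
Ȟ^2: (0−0)−0=0 ⇒ 0

Ȟ^0 ≅ 0,  Ȟ^1 ≅ Z/2,  Ȟ^2 ≅ 0


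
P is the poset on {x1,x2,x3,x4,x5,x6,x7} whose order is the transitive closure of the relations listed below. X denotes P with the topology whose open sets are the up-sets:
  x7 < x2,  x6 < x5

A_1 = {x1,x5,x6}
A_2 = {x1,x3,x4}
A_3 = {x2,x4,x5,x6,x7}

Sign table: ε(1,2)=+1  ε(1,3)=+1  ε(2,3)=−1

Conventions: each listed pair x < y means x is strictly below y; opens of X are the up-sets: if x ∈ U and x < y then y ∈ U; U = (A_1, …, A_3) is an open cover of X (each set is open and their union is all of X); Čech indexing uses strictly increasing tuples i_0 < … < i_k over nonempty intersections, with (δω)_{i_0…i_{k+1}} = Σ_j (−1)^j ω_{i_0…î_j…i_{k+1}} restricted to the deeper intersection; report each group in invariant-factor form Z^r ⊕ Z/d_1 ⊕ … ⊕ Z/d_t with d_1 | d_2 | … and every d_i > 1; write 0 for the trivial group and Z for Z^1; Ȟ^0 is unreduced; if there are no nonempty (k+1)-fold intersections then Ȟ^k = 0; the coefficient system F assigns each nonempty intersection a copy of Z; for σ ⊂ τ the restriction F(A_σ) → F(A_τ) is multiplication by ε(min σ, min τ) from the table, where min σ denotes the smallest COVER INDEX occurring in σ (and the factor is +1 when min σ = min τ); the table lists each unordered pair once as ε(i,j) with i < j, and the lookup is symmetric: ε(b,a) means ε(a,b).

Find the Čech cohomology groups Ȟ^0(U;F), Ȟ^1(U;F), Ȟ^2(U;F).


nerve simplices:
  A12={x1} A13={x5,x6} A23={x4}
C dims 3,3; δ0: rk 3, SNF 1^2·2
degree 0: 3−3−0 = 0 → Ȟ^0 ≅ 0
degree 1: 3−0−3 = 0 plus torsion [2] → Ȟ^1 ≅ Z/2
degree 2: 0−0−0 = 0 → Ȟ^2 ≅ 0

Ȟ^0 = 0; Ȟ^1 = Z/2; Ȟ^2 = 0


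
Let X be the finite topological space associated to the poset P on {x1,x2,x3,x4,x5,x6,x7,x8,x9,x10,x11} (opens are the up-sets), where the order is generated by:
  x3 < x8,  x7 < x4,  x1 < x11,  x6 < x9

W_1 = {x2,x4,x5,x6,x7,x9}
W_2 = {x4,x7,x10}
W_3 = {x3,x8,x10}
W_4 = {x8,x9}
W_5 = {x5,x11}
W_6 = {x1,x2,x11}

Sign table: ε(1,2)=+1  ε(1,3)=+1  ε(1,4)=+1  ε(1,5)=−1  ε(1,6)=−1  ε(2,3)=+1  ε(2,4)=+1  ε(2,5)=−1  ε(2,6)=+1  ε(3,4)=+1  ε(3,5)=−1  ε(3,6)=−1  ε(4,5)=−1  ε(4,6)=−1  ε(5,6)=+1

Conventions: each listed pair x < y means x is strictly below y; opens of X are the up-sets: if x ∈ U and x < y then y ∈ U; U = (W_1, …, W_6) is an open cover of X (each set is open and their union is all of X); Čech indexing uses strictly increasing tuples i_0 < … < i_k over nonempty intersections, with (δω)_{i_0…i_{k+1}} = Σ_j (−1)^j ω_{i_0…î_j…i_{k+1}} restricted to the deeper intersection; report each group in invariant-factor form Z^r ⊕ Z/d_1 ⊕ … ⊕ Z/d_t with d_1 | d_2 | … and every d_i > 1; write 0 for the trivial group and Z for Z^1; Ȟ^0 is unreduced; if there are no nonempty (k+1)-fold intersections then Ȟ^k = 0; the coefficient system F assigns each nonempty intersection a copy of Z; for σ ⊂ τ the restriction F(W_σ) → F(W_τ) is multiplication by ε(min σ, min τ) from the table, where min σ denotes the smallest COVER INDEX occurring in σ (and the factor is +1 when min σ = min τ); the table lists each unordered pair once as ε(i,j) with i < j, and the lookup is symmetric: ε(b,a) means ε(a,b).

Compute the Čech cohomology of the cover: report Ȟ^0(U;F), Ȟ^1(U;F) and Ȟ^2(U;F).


intersection data:
  W12={x4,x7} W14={x9} W15={x5} W16={x2} W23={x10} W34={x8} W56={x11}
C dims 6,7; δ0: rk 5, SNF 1^5
Ȟ^0 = (6 − 5) − 0 = 1, so Ȟ^0 ≅ Z
Ȟ^1 = (7 − 0) − 5 = 2, so Ȟ^1 ≅ Z^2
Ȟ^2 = (0 − 0) − 0 = 0, so Ȟ^2 ≅ 0

Ȟ^0 ≅ Z; Ȟ^1 ≅ Z^2; Ȟ^2 ≅ 0


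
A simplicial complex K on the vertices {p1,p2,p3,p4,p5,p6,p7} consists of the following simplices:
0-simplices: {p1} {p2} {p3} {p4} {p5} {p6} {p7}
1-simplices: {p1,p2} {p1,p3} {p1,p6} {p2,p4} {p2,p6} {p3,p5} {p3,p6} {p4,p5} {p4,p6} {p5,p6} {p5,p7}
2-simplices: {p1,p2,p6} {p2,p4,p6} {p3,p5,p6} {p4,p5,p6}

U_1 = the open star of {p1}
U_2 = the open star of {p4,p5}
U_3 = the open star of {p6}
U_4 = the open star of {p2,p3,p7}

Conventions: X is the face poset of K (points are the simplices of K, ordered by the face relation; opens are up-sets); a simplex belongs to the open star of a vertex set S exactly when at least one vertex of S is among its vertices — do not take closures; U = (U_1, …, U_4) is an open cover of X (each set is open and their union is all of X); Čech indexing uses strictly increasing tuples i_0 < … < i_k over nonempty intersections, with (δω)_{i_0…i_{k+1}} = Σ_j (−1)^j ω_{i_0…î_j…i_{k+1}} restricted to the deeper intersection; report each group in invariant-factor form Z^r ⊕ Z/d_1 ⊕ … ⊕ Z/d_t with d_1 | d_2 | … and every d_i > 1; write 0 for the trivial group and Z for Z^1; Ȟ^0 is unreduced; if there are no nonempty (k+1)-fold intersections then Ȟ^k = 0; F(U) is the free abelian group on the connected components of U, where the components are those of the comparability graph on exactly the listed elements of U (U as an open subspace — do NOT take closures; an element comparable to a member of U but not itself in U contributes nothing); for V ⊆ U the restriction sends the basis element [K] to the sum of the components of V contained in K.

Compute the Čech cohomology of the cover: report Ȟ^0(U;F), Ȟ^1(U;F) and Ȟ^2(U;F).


Ȟ^0 ≅ Z,  Ȟ^1 ≅ Z,  Ȟ^2 ≅ 0

intersection data:
  U1={{p1},{p1,p2},{p1,p3},{p1,p6},{p1,p2,p6}} U2={{p4},{p5},{p2,p4},{p3,p5},{p4,p5},{p4,p6},{p5,p6},{p5,p7},{p2,p4,p6},{p3,p5,p6},{p4,p5,p6}} U3={{p6},{p1,p6},{p2,p6},{p3,p6},{p4,p6},{p5,p6},{p1,p2,p6},{p2,p4,p6},{p3,p5,p6},{p4,p5,p6}} U4={{p2},{p3},{p7},{p1,p2},{p1,p3},{p2,p4},{p2,p6},{p3,p5},{p3,p6},{p5,p7},{p1,p2,p6},{p2,p4,p6},{p3,p5,p6}}
  U13={{p1,p6},{p1,p2,p6}} U14={{p1,p2},{p1,p3},{p1,p2,p6}} U23={{p4,p6},{p5,p6},{p2,p4,p6},{p3,p5,p6},{p4,p5,p6}} U24={{p2,p4},{p3,p5},{p5,p7},{p2,p4,p6},{p3,p5,p6}} U34={{p2,p6},{p3,p6},{p1,p2,p6},{p2,p4,p6},{p3,p5,p6}}
  U134={{p1,p2,p6}} U234={{p2,p4,p6},{p3,p5,p6}}
components per intersection:
  U1: {{p1},{p1,p2},{p1,p3},{p1,p6},{p1,p2,p6}}
  U2: {{p4},{p5},{p2,p4},{p3,p5},{p4,p5},{p4,p6},{p5,p6},{p5,p7},{p2,p4,p6},{p3,p5,p6},{p4,p5,p6}}
  U3: {{p6},{p1,p6},{p2,p6},{p3,p6},{p4,p6},{p5,p6},{p1,p2,p6},{p2,p4,p6},{p3,p5,p6},{p4,p5,p6}}
  U4: {{p2},{p1,p2},{p2,p4},{p2,p6},{p1,p2,p6},{p2,p4,p6}} {{p3},{p1,p3},{p3,p5},{p3,p6},{p3,p5,p6}} {{p7},{p5,p7}}
  U13: {{p1,p6},{p1,p2,p6}}
  U14: {{p1,p2},{p1,p2,p6}} {{p1,p3}}
  U23: {{p4,p6},{p5,p6},{p2,p4,p6},{p3,p5,p6},{p4,p5,p6}}
  U24: {{p2,p4},{p2,p4,p6}} {{p3,p5},{p3,p5,p6}} {{p5,p7}}
  U34: {{p2,p6},{p1,p2,p6},{p2,p4,p6}} {{p3,p6},{p3,p5,p6}}
  U134: {{p1,p2,p6}}
  U234: {{p2,p4,p6}} {{p3,p5,p6}}
C dims 6,9,3; δ0: rk 5, SNF 1^5; δ1: rk 3, SNF 1^3
Ȟ^0 = (6 − 5) − 0 = 1, so Ȟ^0 ≅ Z
Ȟ^1 = (9 − 3) − 5 = 1, so Ȟ^1 ≅ Z
Ȟ^2 = (3 − 0) − 3 = 0, so Ȟ^2 ≅ 0


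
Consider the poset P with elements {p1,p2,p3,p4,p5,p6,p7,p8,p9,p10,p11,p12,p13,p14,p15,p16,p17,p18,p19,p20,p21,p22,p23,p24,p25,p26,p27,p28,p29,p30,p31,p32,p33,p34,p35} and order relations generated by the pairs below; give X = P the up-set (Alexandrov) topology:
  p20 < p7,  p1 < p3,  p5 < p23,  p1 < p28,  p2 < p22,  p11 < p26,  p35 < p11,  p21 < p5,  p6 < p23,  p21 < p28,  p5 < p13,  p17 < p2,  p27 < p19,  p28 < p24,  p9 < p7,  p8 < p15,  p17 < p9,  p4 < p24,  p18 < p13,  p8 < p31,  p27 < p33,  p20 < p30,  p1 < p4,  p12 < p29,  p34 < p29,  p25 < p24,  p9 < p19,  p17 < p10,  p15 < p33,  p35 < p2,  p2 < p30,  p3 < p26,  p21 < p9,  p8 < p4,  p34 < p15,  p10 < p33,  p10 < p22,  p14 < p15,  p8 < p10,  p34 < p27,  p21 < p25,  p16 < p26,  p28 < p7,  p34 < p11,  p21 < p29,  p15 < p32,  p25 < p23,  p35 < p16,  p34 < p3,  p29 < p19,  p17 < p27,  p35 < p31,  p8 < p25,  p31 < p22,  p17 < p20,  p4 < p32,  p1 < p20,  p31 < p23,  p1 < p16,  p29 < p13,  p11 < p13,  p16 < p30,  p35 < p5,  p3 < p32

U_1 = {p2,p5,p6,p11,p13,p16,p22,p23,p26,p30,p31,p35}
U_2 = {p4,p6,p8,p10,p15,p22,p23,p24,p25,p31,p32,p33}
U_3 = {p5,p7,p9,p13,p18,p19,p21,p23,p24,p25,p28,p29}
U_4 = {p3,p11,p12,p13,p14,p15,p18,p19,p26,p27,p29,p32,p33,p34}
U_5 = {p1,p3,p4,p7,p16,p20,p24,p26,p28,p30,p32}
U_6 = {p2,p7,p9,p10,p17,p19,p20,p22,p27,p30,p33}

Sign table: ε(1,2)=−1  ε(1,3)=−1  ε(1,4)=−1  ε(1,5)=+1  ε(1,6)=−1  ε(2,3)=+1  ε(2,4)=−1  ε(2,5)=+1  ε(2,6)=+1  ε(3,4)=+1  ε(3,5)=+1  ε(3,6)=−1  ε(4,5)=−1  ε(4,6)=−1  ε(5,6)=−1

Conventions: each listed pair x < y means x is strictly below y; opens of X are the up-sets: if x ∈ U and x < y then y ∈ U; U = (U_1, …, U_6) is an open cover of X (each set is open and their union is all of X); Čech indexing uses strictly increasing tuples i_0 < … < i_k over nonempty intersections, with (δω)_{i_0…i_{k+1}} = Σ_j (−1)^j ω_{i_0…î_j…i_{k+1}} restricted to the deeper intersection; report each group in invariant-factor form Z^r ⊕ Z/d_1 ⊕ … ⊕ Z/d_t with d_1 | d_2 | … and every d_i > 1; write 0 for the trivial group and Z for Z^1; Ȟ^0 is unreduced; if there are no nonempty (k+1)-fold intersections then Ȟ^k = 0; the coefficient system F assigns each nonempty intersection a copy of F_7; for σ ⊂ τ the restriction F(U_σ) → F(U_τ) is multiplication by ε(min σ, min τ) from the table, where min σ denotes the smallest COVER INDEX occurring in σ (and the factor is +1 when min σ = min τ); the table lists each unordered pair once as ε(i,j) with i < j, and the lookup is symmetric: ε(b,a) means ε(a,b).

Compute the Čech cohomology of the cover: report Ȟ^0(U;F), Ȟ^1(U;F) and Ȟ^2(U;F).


nerve simplices:
  U12={p6,p22,p23,p31} U13={p5,p13,p23} U14={p11,p13,p26} U15={p16,p26,p30} U16={p2,p22,p30} U23={p23,p24,p25} U24={p15,p32,p33} U25={p4,p24,p32} U26={p10,p22,p33} U34={p13,p18,p19,p29} U35={p7,p24,p28} U36={p7,p9,p19} U45={p3,p26,p32} U46={p19,p27,p33} U56={p7,p20,p30}
  U123={p23} U126={p22} U134={p13} U145={p26} U156={p30} U235={p24} U245={p32} U246={p33} U346={p19} U356={p7}
C dims 6,15,10; δ0: rk_F7 6; δ1: rk_F7 9
degree 0: 6−6−0 = 0 → Ȟ^0 ≅ 0
degree 1: 15−9−6 = 0 → Ȟ^1 ≅ 0
degree 2: 10−0−9 = 1 → Ȟ^2 ≅ Z/7

Ȟ^0 ≅ 0, Ȟ^1 ≅ 0 and Ȟ^2 ≅ Z/7


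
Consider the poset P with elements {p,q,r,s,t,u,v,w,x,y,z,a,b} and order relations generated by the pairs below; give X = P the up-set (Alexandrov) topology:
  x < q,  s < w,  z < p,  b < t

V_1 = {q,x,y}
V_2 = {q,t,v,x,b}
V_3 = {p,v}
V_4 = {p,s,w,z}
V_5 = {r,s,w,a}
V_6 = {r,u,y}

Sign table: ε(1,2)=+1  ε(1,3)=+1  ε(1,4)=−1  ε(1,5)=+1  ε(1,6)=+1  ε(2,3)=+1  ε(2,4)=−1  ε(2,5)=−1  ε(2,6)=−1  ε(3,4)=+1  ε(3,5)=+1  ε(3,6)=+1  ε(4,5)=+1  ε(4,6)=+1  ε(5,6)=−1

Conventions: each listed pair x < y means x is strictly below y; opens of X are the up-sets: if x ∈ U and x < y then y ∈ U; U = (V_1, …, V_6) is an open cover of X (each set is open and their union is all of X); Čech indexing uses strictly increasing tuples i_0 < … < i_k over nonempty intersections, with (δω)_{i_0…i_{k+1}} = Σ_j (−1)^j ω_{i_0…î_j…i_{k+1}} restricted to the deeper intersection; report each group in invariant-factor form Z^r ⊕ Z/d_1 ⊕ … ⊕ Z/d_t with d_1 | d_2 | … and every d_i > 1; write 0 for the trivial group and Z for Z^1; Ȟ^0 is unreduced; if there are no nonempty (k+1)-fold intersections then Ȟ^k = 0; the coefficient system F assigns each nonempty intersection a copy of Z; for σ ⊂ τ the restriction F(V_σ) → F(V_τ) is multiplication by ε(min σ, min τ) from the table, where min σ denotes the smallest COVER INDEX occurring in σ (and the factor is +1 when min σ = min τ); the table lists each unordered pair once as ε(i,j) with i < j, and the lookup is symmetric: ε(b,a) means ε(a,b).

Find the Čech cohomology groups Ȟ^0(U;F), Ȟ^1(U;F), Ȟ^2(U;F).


Ȟ^0(U;F) ≅ 0; Ȟ^1(U;F) ≅ Z/2; Ȟ^2(U;F) ≅ 0

nonempty intersections:
  V12={q,x} V16={y} V23={v} V34={p} V45={s,w} V56={r}
C dims 6,6; δ0: rk 6, SNF 1^5·2
Ȟ^0: (6−6)−0=0 ⇒ 0
Ȟ^1: (6−0)−6=0 plus torsion [2] ⇒ Z/2
Ȟ^2: (0−0)−0=0 ⇒ 0


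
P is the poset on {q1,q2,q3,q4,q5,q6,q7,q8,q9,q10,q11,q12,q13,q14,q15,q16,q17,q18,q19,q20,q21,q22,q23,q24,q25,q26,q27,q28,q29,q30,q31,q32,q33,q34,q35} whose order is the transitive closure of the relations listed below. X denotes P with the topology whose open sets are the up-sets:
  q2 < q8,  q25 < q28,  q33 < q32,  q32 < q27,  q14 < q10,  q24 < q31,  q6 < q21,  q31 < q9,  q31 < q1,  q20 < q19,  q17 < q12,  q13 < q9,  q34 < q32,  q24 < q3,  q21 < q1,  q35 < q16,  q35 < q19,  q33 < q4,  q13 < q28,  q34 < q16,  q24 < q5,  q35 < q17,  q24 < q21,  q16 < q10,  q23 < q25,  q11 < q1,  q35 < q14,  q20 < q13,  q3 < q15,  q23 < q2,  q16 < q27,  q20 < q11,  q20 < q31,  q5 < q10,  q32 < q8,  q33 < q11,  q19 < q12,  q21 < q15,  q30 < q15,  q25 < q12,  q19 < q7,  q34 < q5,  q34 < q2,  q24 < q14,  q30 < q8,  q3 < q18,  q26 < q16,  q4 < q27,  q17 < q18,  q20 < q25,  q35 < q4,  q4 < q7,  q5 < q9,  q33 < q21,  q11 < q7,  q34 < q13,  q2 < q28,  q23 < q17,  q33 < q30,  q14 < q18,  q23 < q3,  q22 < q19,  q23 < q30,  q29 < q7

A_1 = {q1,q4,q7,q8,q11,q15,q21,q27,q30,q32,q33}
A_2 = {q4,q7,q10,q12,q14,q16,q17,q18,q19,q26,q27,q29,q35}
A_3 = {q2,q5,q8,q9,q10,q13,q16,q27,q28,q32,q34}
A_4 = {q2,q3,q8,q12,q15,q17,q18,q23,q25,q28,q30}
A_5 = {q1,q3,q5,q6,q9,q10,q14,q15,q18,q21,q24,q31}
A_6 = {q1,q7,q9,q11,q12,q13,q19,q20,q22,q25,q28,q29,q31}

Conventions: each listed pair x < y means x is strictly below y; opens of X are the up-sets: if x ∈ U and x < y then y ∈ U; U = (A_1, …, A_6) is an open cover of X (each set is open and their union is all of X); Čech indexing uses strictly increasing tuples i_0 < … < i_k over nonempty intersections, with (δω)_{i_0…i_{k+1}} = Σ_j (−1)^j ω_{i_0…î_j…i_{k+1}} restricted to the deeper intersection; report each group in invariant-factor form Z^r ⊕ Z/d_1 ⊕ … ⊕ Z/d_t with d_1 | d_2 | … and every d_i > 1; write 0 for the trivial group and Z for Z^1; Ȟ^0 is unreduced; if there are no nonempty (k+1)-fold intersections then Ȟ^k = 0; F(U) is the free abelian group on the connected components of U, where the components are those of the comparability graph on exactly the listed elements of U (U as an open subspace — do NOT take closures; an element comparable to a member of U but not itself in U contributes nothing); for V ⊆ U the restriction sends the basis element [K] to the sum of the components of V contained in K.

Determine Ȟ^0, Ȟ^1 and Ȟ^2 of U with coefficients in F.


nonempty intersections:
  A12={q4,q7,q27} A13={q8,q27,q32} A14={q8,q15,q30} A15={q1,q15,q21} A16={q1,q7,q11} A23={q10,q16,q27} A24={q12,q17,q18} A25={q10,q14,q18} A26={q7,q12,q19,q29} A34={q2,q8,q28} A35={q5,q9,q10} A36={q9,q13,q28} A45={q3,q15,q18} A46={q12,q25,q28} A56={q1,q9,q31}
  A123={q27} A126={q7} A134={q8} A145={q15} A156={q1} A235={q10} A245={q18} A246={q12} A346={q28} A356={q9}
components per intersection:
  A1: {q1,q4,q7,q8,q11,q15,q21,q27,q30,q32,q33}
  A2: {q4,q7,q10,q12,q14,q16,q17,q18,q19,q26,q27,q29,q35}
  A3: {q2,q5,q8,q9,q10,q13,q16,q27,q28,q32,q34}
  A4: {q2,q3,q8,q12,q15,q17,q18,q23,q25,q28,q30}
  A5: {q1,q3,q5,q6,q9,q10,q14,q15,q18,q21,q24,q31}
  A6: {q1,q7,q9,q11,q12,q13,q19,q20,q22,q25,q28,q29,q31}
  A12: {q4,q7,q27}
  A13: {q8,q27,q32}
  A14: {q8,q15,q30}
  A15: {q1,q15,q21}
  A16: {q1,q7,q11}
  A23: {q10,q16,q27}
  A24: {q12,q17,q18}
  A25: {q10,q14,q18}
  A26: {q7,q12,q19,q29}
  A34: {q2,q8,q28}
  A35: {q5,q9,q10}
  A36: {q9,q13,q28}
  A45: {q3,q15,q18}
  A46: {q12,q25,q28}
  A56: {q1,q9,q31}
  A123: {q27}
  A126: {q7}
  A134: {q8}
  A145: {q15}
  A156: {q1}
  A235: {q10}
  A245: {q18}
  A246: {q12}
  A346: {q28}
  A356: {q9}
C dims 6,15,10; δ0: rk 5, SNF 1^5; δ1: rk 10, SNF 1^9·2
Ȟ^0: (6−5)−0=1 ⇒ Z
Ȟ^1: (15−10)−5=0 ⇒ 0
Ȟ^2: (10−0)−10=0 plus torsion [2] ⇒ Z/2

Ȟ^0 ≅ Z,  Ȟ^1 ≅ 0,  Ȟ^2 ≅ Z/2


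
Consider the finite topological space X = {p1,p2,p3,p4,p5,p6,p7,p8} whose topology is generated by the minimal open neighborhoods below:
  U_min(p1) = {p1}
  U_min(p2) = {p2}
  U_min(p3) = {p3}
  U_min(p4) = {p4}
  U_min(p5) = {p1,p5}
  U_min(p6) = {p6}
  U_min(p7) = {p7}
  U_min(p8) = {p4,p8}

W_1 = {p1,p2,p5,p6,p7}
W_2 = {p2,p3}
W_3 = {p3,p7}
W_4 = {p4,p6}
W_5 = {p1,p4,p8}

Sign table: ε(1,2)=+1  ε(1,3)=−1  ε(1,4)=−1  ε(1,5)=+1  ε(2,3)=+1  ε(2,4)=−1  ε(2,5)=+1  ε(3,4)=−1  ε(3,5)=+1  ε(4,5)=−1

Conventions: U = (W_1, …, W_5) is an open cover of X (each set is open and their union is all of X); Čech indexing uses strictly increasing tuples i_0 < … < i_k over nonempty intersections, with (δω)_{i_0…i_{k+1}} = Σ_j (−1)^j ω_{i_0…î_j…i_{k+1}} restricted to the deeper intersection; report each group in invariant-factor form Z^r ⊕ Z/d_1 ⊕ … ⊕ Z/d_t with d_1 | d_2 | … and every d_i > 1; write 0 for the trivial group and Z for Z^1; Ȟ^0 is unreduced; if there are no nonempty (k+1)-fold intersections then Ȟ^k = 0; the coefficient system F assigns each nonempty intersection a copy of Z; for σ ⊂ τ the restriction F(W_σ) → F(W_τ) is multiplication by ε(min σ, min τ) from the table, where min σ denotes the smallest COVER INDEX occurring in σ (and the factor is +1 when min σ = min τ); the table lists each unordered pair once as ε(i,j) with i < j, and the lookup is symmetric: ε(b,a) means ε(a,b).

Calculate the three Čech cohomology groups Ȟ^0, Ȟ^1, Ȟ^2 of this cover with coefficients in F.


nerve of the cover:
  W12={p2} W13={p7} W14={p6} W15={p1} W23={p3} W45={p4}
C dims 5,6; δ0: rk 5, SNF 1^4·2
Ȟ^0 = (5 − 5) − 0 = 0, so Ȟ^0 ≅ 0
Ȟ^1 = (6 − 0) − 5 = 1 plus torsion [2], so Ȟ^1 ≅ Z ⊕ Z/2
Ȟ^2 = (0 − 0) − 0 = 0, so Ȟ^2 ≅ 0

Ȟ^0(U;F) ≅ 0, Ȟ^1(U;F) ≅ Z ⊕ Z/2 and Ȟ^2(U;F) ≅ 0


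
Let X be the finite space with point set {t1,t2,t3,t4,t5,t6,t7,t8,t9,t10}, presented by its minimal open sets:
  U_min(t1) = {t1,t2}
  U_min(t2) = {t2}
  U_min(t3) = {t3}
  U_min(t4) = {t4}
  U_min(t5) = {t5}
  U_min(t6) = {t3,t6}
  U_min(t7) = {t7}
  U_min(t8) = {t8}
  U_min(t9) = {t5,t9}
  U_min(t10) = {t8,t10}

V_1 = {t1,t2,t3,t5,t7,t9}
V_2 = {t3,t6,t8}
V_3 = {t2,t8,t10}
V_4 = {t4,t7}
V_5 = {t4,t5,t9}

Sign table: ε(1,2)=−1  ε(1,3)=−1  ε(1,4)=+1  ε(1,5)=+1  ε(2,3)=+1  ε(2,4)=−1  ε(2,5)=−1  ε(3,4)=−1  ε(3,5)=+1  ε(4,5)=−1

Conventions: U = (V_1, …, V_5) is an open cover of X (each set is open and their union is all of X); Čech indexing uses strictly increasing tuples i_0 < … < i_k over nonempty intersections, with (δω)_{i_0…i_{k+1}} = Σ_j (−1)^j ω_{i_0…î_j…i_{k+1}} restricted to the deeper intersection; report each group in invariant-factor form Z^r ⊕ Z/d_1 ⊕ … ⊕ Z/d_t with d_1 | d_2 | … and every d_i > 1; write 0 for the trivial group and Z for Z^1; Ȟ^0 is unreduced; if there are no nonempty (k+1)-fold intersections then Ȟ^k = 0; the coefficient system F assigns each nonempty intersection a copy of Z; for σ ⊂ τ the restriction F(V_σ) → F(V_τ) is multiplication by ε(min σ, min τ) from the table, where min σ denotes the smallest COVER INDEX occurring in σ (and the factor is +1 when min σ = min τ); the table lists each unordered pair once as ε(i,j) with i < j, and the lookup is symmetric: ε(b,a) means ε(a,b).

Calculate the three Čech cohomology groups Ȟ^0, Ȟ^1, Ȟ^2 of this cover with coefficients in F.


cover nerve:
  V12={t3} V13={t2} V14={t7} V15={t5,t9} V23={t8} V45={t4}
C dims 5,6; δ0: rk 5, SNF 1^4·2
Ȟ^0: (5−5)−0=0 ⇒ 0
Ȟ^1: (6−0)−5=1 plus torsion [2] ⇒ Z ⊕ Z/2
Ȟ^2: (0−0)−0=0 ⇒ 0

Ȟ^0(U;F) ≅ 0, Ȟ^1(U;F) ≅ Z ⊕ Z/2, Ȟ^2(U;F) ≅ 0


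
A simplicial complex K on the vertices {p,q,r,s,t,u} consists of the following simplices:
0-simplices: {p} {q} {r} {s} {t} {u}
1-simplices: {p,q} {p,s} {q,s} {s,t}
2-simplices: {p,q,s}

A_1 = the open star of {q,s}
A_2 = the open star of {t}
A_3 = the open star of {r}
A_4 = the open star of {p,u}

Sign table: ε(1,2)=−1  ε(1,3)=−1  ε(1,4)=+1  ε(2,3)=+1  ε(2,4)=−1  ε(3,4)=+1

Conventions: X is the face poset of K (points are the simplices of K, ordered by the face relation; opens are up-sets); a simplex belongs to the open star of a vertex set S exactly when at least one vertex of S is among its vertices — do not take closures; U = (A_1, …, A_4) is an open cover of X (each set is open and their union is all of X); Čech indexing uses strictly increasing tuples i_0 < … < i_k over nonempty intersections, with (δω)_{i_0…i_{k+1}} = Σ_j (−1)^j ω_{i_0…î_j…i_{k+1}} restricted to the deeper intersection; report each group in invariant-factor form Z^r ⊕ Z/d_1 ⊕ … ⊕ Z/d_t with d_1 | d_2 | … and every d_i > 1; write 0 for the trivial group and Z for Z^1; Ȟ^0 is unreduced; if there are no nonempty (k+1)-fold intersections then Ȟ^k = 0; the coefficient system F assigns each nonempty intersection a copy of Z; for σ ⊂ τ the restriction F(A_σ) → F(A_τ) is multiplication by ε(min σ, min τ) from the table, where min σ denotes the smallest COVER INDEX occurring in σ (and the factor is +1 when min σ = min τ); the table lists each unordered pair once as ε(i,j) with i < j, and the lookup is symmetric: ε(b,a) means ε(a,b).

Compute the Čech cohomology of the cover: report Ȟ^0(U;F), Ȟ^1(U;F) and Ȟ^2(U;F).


nerve of the cover:
  A1={{q},{s},{p,q},{p,s},{q,s},{s,t},{p,q,s}} A2={{t},{s,t}} A3={{r}} A4={{p},{u},{p,q},{p,s},{p,q,s}}
  A12={{s,t}} A14={{p,q},{p,s},{p,q,s}}
C dims 4,2; δ0: rk 2, SNF 1^2
Ȟ^0 = (4 − 2) − 0 = 2, so Ȟ^0 ≅ Z^2
Ȟ^1 = (2 − 0) − 2 = 0, so Ȟ^1 ≅ 0
Ȟ^2 = (0 − 0) − 0 = 0, so Ȟ^2 ≅ 0

Ȟ^0 = Z^2,  Ȟ^1 = 0,  Ȟ^2 = 0


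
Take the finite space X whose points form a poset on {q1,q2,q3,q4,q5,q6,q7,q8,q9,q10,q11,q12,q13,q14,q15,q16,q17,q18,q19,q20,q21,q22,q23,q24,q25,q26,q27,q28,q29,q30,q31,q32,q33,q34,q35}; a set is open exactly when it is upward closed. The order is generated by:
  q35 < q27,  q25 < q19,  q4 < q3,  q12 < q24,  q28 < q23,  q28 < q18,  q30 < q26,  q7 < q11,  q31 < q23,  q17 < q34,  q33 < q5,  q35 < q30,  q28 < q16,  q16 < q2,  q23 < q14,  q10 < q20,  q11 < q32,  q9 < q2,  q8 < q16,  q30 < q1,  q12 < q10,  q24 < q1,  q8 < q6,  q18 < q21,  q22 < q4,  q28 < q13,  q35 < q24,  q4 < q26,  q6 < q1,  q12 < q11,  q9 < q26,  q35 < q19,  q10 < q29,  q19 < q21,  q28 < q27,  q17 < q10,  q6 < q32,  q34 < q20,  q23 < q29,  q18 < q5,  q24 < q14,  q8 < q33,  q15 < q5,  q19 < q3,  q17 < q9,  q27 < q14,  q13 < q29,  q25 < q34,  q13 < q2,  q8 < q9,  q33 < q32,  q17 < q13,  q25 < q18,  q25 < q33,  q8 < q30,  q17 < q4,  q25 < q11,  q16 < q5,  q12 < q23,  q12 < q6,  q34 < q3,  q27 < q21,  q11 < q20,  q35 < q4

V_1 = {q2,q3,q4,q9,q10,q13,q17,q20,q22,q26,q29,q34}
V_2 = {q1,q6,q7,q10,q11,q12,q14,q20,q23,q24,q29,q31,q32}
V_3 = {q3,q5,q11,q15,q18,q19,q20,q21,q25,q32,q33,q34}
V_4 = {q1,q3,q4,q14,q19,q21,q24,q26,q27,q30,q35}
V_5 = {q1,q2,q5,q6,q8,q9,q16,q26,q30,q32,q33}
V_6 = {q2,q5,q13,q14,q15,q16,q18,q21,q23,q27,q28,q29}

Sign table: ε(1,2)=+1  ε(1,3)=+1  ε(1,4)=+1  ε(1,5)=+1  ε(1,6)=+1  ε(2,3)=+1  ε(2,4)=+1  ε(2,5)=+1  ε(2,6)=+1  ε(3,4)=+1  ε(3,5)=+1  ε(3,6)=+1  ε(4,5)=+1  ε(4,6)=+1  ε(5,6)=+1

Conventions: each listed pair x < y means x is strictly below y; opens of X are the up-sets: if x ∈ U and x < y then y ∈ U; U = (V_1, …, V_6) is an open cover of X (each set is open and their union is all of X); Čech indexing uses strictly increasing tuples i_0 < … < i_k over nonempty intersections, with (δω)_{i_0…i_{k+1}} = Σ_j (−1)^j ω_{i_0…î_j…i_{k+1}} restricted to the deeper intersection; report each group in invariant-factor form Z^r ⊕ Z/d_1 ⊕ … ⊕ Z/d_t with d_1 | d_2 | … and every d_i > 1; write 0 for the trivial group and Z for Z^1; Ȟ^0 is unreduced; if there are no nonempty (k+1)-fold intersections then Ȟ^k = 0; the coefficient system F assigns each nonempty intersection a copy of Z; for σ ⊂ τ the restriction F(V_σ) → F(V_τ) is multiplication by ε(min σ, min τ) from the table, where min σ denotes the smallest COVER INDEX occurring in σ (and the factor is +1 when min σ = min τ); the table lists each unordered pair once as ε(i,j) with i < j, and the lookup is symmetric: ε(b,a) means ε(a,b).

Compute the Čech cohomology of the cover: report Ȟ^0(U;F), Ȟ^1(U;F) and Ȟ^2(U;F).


Ȟ^0 = Z, Ȟ^1 = 0, Ȟ^2 = Z/2

nerve of the cover:
  V12={q10,q20,q29} V13={q3,q20,q34} V14={q3,q4,q26} V15={q2,q9,q26} V16={q2,q13,q29} V23={q11,q20,q32} V24={q1,q14,q24} V25={q1,q6,q32} V26={q14,q23,q29} V34={q3,q19,q21} V35={q5,q32,q33} V36={q5,q15,q18,q21} V45={q1,q26,q30} V46={q14,q21,q27} V56={q2,q5,q16}
  V123={q20} V126={q29} V134={q3} V145={q26} V156={q2} V235={q32} V245={q1} V246={q14} V346={q21} V356={q5}
C dims 6,15,10; δ0: rk 5, SNF 1^5; δ1: rk 10, SNF 1^9·2
Ȟ^0 = (6 − 5) − 0 = 1, so Ȟ^0 ≅ Z
Ȟ^1 = (15 − 10) − 5 = 0, so Ȟ^1 ≅ 0
Ȟ^2 = (10 − 0) − 10 = 0 plus torsion [2], so Ȟ^2 ≅ Z/2


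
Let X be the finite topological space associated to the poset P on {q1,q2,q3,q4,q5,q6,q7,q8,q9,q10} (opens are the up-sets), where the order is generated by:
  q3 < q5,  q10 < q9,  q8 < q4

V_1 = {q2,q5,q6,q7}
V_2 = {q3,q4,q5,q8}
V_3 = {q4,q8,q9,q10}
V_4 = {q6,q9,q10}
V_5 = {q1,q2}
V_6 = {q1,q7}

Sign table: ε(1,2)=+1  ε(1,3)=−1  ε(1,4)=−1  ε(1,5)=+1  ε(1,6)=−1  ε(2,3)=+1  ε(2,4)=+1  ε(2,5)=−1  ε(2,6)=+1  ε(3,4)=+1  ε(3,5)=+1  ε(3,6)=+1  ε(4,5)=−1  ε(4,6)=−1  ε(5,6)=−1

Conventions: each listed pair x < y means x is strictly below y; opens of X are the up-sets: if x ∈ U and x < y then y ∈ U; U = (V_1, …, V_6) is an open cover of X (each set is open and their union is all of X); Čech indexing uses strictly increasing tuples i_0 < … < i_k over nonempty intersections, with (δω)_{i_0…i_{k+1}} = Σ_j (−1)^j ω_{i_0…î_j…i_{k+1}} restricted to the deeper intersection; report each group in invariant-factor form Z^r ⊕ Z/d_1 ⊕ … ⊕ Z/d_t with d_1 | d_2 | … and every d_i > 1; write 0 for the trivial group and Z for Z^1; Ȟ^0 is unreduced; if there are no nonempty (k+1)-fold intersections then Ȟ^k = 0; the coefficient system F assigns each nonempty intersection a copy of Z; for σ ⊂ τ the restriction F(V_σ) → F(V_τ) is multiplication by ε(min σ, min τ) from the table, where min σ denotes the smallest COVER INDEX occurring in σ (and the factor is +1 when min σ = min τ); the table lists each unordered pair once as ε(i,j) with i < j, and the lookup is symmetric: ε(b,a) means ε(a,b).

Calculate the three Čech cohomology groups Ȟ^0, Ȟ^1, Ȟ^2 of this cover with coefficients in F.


nonempty overlaps:
  V12={q5} V14={q6} V15={q2} V16={q7} V23={q4,q8} V34={q9,q10} V56={q1}
C dims 6,7; δ0: rk 6, SNF 1^5·2
degree 0: 6−6−0 = 0 → Ȟ^0 ≅ 0
degree 1: 7−0−6 = 1 plus torsion [2] → Ȟ^1 ≅ Z ⊕ Z/2
degree 2: 0−0−0 = 0 → Ȟ^2 ≅ 0

Ȟ^0 = 0,  Ȟ^1 = Z ⊕ Z/2,  Ȟ^2 = 0


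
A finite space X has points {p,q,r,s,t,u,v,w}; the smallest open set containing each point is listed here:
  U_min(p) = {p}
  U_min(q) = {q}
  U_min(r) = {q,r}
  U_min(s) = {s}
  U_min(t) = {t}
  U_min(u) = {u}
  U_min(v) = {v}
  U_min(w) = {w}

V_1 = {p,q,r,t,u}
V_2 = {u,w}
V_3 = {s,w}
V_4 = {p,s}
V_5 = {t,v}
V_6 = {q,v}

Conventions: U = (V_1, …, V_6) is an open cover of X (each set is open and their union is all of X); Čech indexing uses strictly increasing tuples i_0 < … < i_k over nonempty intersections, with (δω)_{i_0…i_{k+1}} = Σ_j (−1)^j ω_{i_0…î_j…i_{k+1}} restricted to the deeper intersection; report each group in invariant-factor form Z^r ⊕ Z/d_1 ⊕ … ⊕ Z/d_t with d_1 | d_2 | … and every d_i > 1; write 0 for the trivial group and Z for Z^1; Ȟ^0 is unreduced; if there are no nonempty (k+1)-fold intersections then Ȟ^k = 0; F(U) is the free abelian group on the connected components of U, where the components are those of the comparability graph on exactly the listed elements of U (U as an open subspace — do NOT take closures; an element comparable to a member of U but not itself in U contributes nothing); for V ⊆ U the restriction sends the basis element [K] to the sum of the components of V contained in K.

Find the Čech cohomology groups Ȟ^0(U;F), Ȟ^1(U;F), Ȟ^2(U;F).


nonempty intersections:
  V12={u} V14={p} V15={t} V16={q} V23={w} V34={s} V56={v}
components per intersection:
  V1: {p} {q,r} {t} {u}
  V2: {u} {w}
  V3: {s} {w}
  V4: {p} {s}
  V5: {t} {v}
  V6: {q} {v}
  V12: {u}
  V14: {p}
  V15: {t}
  V16: {q}
  V23: {w}
  V34: {s}
  V56: {v}
C dims 14,7; δ0: rk 7, SNF 1^7
Ȟ^0: (14−7)−0=7 ⇒ Z^7
Ȟ^1: (7−0)−7=0 ⇒ 0
Ȟ^2: (0−0)−0=0 ⇒ 0

Ȟ^0 ≅ Z^7, Ȟ^1 ≅ 0 and Ȟ^2 ≅ 0


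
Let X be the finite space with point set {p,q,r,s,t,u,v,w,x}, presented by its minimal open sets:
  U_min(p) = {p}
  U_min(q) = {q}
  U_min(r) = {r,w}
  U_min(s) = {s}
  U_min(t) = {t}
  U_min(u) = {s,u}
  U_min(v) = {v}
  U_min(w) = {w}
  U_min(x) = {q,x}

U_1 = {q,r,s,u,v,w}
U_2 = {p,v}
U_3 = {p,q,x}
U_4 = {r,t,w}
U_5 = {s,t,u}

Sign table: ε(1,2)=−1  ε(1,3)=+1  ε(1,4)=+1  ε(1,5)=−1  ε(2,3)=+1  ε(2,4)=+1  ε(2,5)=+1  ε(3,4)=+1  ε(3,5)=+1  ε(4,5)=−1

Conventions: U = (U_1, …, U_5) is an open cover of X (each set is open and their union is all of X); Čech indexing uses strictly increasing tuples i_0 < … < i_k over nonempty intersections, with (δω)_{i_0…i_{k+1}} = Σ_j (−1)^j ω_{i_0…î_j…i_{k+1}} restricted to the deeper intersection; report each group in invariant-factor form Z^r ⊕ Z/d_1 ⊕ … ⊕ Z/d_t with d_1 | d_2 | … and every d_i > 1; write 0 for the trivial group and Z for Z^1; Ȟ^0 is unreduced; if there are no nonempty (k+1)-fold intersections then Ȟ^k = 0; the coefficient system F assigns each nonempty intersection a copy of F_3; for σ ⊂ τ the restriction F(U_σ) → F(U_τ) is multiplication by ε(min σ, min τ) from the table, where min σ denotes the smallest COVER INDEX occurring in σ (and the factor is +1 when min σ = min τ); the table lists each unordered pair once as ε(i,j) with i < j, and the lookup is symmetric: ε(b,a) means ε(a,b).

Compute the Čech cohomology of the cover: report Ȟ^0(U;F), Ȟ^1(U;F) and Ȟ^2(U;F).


nerve of the cover:
  U12={v} U13={q} U14={r,w} U15={s,u} U23={p} U45={t}
C dims 5,6; δ0: rk_F3 5
Ȟ^0 = (5 − 5) − 0 = 0, so Ȟ^0 ≅ 0
Ȟ^1 = (6 − 0) − 5 = 1, so Ȟ^1 ≅ Z/3
Ȟ^2 = (0 − 0) − 0 = 0, so Ȟ^2 ≅ 0

Ȟ^0 = 0, Ȟ^1 = Z/3 and Ȟ^2 = 0
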